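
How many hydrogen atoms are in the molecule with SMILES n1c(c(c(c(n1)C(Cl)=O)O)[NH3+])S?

5

Hydrogens are implicit in SMILES; fill each atom to its normal valence:
  4 × C (aromatic): no H
  2 × N (aromatic): no H
  1 × C: no H
  1 × Cl: no H
  1 × N (charge +1): 3 H
  1 × O: 1 H
  1 × O: no H
  1 × S: 1 H
  Total hydrogens = 5.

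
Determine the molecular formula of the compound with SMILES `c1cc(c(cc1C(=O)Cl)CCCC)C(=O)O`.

Heavy atoms from the SMILES: 12 C, 1 Cl, 3 O.
Implicit hydrogens by atom environment:
  3 × C: 2 H each → 6
  3 × C (aromatic): 1 H each → 3
  3 × C (aromatic): no H
  2 × C: no H
  2 × O: no H
  1 × C: 3 H
  1 × Cl: no H
  1 × O: 1 H
  Total hydrogens = 13.
Molecular formula: C12H13ClO3

C12H13ClO3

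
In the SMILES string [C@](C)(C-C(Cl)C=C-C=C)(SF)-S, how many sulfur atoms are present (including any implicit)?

2

The symbol for sulfur appears 2 times in the SMILES.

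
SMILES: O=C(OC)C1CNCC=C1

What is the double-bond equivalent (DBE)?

3

Molecular formula from the SMILES: C7H11NO2.
DoU = (2C + 2 + N − H − X)/2 = (2·7 + 2 + 1 − 11 − 0)/2 = 6/2 = 3.
(Structurally: 1 ring(s) + 2 π bond(s) = 3.)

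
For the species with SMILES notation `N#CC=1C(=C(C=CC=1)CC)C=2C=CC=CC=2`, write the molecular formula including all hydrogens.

Heavy atoms from the SMILES: 15 C, 1 N.
Implicit hydrogens by atom environment:
  8 × C (aromatic): 1 H each → 8
  4 × C (aromatic): no H
  1 × C: 3 H
  1 × C: 2 H
  1 × C: no H
  1 × N: no H
  Total hydrogens = 13.
Molecular formula: C15H13N

C15H13N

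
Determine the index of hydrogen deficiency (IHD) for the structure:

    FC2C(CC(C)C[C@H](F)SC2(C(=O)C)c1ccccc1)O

Molecular formula from the SMILES: C16H20F2O2S.
DoU = (2C + 2 + N − H − X)/2 = (2·16 + 2 + 0 − 20 − 2)/2 = 12/2 = 6.
(Structurally: 2 ring(s) + 4 π bond(s) = 6.)

6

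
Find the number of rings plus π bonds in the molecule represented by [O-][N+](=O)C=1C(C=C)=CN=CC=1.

Molecular formula from the SMILES: C7H6N2O2.
DoU = (2C + 2 + N − H − X)/2 = (2·7 + 2 + 2 − 6 − 0)/2 = 12/2 = 6.
(Structurally: 1 ring(s) + 5 π bond(s) = 6.)

6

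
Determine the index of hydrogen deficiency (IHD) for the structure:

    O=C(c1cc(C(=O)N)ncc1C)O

6

Molecular formula from the SMILES: C8H8N2O3.
DoU = (2C + 2 + N − H − X)/2 = (2·8 + 2 + 2 − 8 − 0)/2 = 12/2 = 6.
(Structurally: 1 ring(s) + 5 π bond(s) = 6.)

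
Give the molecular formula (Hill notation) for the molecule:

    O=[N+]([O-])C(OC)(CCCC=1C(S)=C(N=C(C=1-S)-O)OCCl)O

C11H15ClN2O6S2

Heavy atoms from the SMILES: 11 C, 1 Cl, 2 N, 6 O, 2 S.
Implicit hydrogens by atom environment:
  5 × C (aromatic): no H
  4 × C: 2 H each → 8
  3 × O: no H
  2 × O: 1 H each → 2
  2 × S: 1 H each → 2
  1 × C: 3 H
  1 × C: no H
  1 × Cl: no H
  1 × N (aromatic): no H
  1 × N (charge +1): no H
  1 × O (charge -1): no H
  Total hydrogens = 15.
Molecular formula: C11H15ClN2O6S2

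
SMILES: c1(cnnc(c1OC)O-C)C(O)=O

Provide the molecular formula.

Heavy atoms from the SMILES: 7 C, 2 N, 4 O.
Implicit hydrogens by atom environment:
  3 × C (aromatic): no H
  3 × O: no H
  2 × C: 3 H each → 6
  2 × N (aromatic): no H
  1 × C (aromatic): 1 H
  1 × C: no H
  1 × O: 1 H
  Total hydrogens = 8.
Molecular formula: C7H8N2O4

C7H8N2O4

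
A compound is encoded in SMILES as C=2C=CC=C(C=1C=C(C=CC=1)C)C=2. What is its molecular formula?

C13H12

Heavy atoms from the SMILES: 13 C.
Implicit hydrogens by atom environment:
  9 × C (aromatic): 1 H each → 9
  3 × C (aromatic): no H
  1 × C: 3 H
  Total hydrogens = 12.
Molecular formula: C13H12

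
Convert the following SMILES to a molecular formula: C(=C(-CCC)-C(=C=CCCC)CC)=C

C14H22

Heavy atoms from the SMILES: 14 C.
Implicit hydrogens by atom environment:
  6 × C: 2 H each → 12
  4 × C: no H
  3 × C: 3 H each → 9
  1 × C: 1 H
  Total hydrogens = 22.
Molecular formula: C14H22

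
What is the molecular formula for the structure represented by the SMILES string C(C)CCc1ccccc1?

Heavy atoms from the SMILES: 10 C.
Implicit hydrogens by atom environment:
  5 × C (aromatic): 1 H each → 5
  3 × C: 2 H each → 6
  1 × C: 3 H
  1 × C (aromatic): no H
  Total hydrogens = 14.
Molecular formula: C10H14

C10H14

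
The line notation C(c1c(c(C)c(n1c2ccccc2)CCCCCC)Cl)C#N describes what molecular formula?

C19H23ClN2

Heavy atoms from the SMILES: 19 C, 1 Cl, 2 N.
Implicit hydrogens by atom environment:
  6 × C: 2 H each → 12
  5 × C (aromatic): 1 H each → 5
  5 × C (aromatic): no H
  2 × C: 3 H each → 6
  1 × C: no H
  1 × Cl: no H
  1 × N (aromatic): no H
  1 × N: no H
  Total hydrogens = 23.
Molecular formula: C19H23ClN2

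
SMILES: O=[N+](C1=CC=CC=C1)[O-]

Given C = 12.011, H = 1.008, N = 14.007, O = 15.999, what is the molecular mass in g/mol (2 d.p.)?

123.11

Molecular formula: C6H5NO2.
M = 6×12.011 + 5×1.008 + 1×14.007 + 2×15.999 = 123.11 g/mol.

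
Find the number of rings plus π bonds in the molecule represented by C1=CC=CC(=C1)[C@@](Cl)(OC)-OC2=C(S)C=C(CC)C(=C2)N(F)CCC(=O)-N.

Molecular formula from the SMILES: C19H22ClFN2O3S.
DoU = (2C + 2 + N − H − X)/2 = (2·19 + 2 + 2 − 22 − 2)/2 = 18/2 = 9.
(Structurally: 2 ring(s) + 7 π bond(s) = 9.)

9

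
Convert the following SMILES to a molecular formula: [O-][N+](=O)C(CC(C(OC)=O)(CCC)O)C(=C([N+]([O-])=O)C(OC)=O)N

Heavy atoms from the SMILES: 12 C, 3 N, 9 O.
Implicit hydrogens by atom environment:
  6 × O: no H
  5 × C: no H
  3 × C: 3 H each → 9
  3 × C: 2 H each → 6
  2 × N (charge +1): no H
  2 × O (charge -1): no H
  1 × C: 1 H
  1 × N: 2 H
  1 × O: 1 H
  Total hydrogens = 19.
Molecular formula: C12H19N3O9

C12H19N3O9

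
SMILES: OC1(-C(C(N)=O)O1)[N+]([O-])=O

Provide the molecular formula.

Heavy atoms from the SMILES: 3 C, 2 N, 5 O.
Implicit hydrogens by atom environment:
  3 × O: no H
  2 × C: no H
  1 × C: 1 H
  1 × N: 2 H
  1 × N (charge +1): no H
  1 × O: 1 H
  1 × O (charge -1): no H
  Total hydrogens = 4.
Molecular formula: C3H4N2O5

C3H4N2O5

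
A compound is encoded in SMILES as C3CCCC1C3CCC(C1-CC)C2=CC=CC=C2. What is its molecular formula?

C18H26

Heavy atoms from the SMILES: 18 C.
Implicit hydrogens by atom environment:
  7 × C: 2 H each → 14
  5 × C (aromatic): 1 H each → 5
  4 × C: 1 H each → 4
  1 × C: 3 H
  1 × C (aromatic): no H
  Total hydrogens = 26.
Molecular formula: C18H26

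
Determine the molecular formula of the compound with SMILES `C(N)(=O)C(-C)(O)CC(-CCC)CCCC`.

C12H25NO2

Heavy atoms from the SMILES: 12 C, 1 N, 2 O.
Implicit hydrogens by atom environment:
  6 × C: 2 H each → 12
  3 × C: 3 H each → 9
  2 × C: no H
  1 × C: 1 H
  1 × N: 2 H
  1 × O: 1 H
  1 × O: no H
  Total hydrogens = 25.
Molecular formula: C12H25NO2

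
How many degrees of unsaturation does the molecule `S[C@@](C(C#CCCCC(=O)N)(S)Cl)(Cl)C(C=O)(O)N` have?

Molecular formula from the SMILES: C10H14Cl2N2O3S2.
DoU = (2C + 2 + N − H − X)/2 = (2·10 + 2 + 2 − 14 − 2)/2 = 8/2 = 4.
(Structurally: 0 ring(s) + 4 π bond(s) = 4.)

4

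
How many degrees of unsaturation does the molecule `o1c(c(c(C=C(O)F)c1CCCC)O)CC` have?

Molecular formula from the SMILES: C12H17FO3.
DoU = (2C + 2 + N − H − X)/2 = (2·12 + 2 + 0 − 17 − 1)/2 = 8/2 = 4.
(Structurally: 1 ring(s) + 3 π bond(s) = 4.)

4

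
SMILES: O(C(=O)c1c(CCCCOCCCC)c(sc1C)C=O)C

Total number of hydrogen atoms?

Hydrogens are implicit in SMILES; fill each atom to its normal valence:
  7 × C: 2 H each → 14
  4 × C (aromatic): no H
  4 × O: no H
  3 × C: 3 H each → 9
  1 × C: 1 H
  1 × C: no H
  1 × S (aromatic): no H
  Total hydrogens = 24.

24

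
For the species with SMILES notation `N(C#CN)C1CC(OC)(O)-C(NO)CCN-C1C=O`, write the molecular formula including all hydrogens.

C11H20N4O4

Heavy atoms from the SMILES: 11 C, 4 N, 4 O.
Implicit hydrogens by atom environment:
  4 × C: 1 H each → 4
  3 × C: 2 H each → 6
  3 × C: no H
  3 × N: 1 H each → 3
  2 × O: 1 H each → 2
  2 × O: no H
  1 × C: 3 H
  1 × N: 2 H
  Total hydrogens = 20.
Molecular formula: C11H20N4O4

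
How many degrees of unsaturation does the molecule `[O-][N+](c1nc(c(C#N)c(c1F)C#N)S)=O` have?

Molecular formula from the SMILES: C7HFN4O2S.
DoU = (2C + 2 + N − H − X)/2 = (2·7 + 2 + 4 − 1 − 1)/2 = 18/2 = 9.
(Structurally: 1 ring(s) + 8 π bond(s) = 9.)

9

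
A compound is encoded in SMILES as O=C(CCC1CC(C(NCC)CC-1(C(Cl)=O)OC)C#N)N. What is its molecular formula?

Heavy atoms from the SMILES: 14 C, 1 Cl, 3 N, 3 O.
Implicit hydrogens by atom environment:
  5 × C: 2 H each → 10
  4 × C: no H
  3 × C: 1 H each → 3
  3 × O: no H
  2 × C: 3 H each → 6
  1 × Cl: no H
  1 × N: 2 H
  1 × N: 1 H
  1 × N: no H
  Total hydrogens = 22.
Molecular formula: C14H22ClN3O3

C14H22ClN3O3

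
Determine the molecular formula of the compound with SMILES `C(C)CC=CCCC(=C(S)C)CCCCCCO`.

C16H30OS

Heavy atoms from the SMILES: 16 C, 1 O, 1 S.
Implicit hydrogens by atom environment:
  10 × C: 2 H each → 20
  2 × C: 3 H each → 6
  2 × C: 1 H each → 2
  2 × C: no H
  1 × O: 1 H
  1 × S: 1 H
  Total hydrogens = 30.
Molecular formula: C16H30OS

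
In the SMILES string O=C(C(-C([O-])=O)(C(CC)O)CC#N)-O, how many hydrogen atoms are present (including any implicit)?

10

Hydrogens are implicit in SMILES; fill each atom to its normal valence:
  4 × C: no H
  2 × C: 2 H each → 4
  2 × O: 1 H each → 2
  2 × O: no H
  1 × C: 3 H
  1 × C: 1 H
  1 × N: no H
  1 × O (charge -1): no H
  Total hydrogens = 10.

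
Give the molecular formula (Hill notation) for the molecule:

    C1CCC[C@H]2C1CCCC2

C10H18

Heavy atoms from the SMILES: 10 C.
Implicit hydrogens by atom environment:
  8 × C: 2 H each → 16
  2 × C: 1 H each → 2
  Total hydrogens = 18.
Molecular formula: C10H18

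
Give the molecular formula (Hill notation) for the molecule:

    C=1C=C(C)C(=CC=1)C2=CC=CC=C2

Heavy atoms from the SMILES: 13 C.
Implicit hydrogens by atom environment:
  9 × C (aromatic): 1 H each → 9
  3 × C (aromatic): no H
  1 × C: 3 H
  Total hydrogens = 12.
Molecular formula: C13H12

C13H12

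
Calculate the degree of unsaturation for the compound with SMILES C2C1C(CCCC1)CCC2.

2

Molecular formula from the SMILES: C10H18.
DoU = (2C + 2 + N − H − X)/2 = (2·10 + 2 + 0 − 18 − 0)/2 = 4/2 = 2.
(Structurally: 2 ring(s) + 0 π bond(s) = 2.)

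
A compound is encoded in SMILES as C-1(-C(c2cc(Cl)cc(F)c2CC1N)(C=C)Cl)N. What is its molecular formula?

C12H13Cl2FN2

Heavy atoms from the SMILES: 12 C, 2 Cl, 1 F, 2 N.
Implicit hydrogens by atom environment:
  4 × C (aromatic): no H
  3 × C: 1 H each → 3
  2 × C: 2 H each → 4
  2 × C (aromatic): 1 H each → 2
  2 × Cl: no H
  2 × N: 2 H each → 4
  1 × C: no H
  1 × F: no H
  Total hydrogens = 13.
Molecular formula: C12H13Cl2FN2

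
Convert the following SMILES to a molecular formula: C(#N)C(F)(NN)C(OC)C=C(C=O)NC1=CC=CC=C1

C13H15FN4O2

Heavy atoms from the SMILES: 13 C, 1 F, 4 N, 2 O.
Implicit hydrogens by atom environment:
  5 × C (aromatic): 1 H each → 5
  3 × C: 1 H each → 3
  3 × C: no H
  2 × N: 1 H each → 2
  2 × O: no H
  1 × C: 3 H
  1 × C (aromatic): no H
  1 × F: no H
  1 × N: 2 H
  1 × N: no H
  Total hydrogens = 15.
Molecular formula: C13H15FN4O2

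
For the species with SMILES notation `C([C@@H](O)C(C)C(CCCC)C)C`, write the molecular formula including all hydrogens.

Heavy atoms from the SMILES: 11 C, 1 O.
Implicit hydrogens by atom environment:
  4 × C: 3 H each → 12
  4 × C: 2 H each → 8
  3 × C: 1 H each → 3
  1 × O: 1 H
  Total hydrogens = 24.
Molecular formula: C11H24O

C11H24O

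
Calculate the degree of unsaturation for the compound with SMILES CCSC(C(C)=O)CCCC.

Molecular formula from the SMILES: C9H18OS.
DoU = (2C + 2 + N − H − X)/2 = (2·9 + 2 + 0 − 18 − 0)/2 = 2/2 = 1.
(Structurally: 0 ring(s) + 1 π bond(s) = 1.)

1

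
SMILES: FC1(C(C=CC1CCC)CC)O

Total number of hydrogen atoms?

Hydrogens are implicit in SMILES; fill each atom to its normal valence:
  4 × C: 1 H each → 4
  3 × C: 2 H each → 6
  2 × C: 3 H each → 6
  1 × C: no H
  1 × F: no H
  1 × O: 1 H
  Total hydrogens = 17.

17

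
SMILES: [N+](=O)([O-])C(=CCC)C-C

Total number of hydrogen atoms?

11

Hydrogens are implicit in SMILES; fill each atom to its normal valence:
  2 × C: 3 H each → 6
  2 × C: 2 H each → 4
  1 × C: 1 H
  1 × C: no H
  1 × N (charge +1): no H
  1 × O: no H
  1 × O (charge -1): no H
  Total hydrogens = 11.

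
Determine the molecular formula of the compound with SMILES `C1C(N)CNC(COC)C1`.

C7H16N2O

Heavy atoms from the SMILES: 7 C, 2 N, 1 O.
Implicit hydrogens by atom environment:
  4 × C: 2 H each → 8
  2 × C: 1 H each → 2
  1 × C: 3 H
  1 × N: 2 H
  1 × N: 1 H
  1 × O: no H
  Total hydrogens = 16.
Molecular formula: C7H16N2O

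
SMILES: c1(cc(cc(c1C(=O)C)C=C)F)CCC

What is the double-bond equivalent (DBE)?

6

Molecular formula from the SMILES: C13H15FO.
DoU = (2C + 2 + N − H − X)/2 = (2·13 + 2 + 0 − 15 − 1)/2 = 12/2 = 6.
(Structurally: 1 ring(s) + 5 π bond(s) = 6.)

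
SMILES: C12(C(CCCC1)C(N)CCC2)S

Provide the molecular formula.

C10H19NS

Heavy atoms from the SMILES: 10 C, 1 N, 1 S.
Implicit hydrogens by atom environment:
  7 × C: 2 H each → 14
  2 × C: 1 H each → 2
  1 × C: no H
  1 × N: 2 H
  1 × S: 1 H
  Total hydrogens = 19.
Molecular formula: C10H19NS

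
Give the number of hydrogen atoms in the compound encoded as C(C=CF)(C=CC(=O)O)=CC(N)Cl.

9

Hydrogens are implicit in SMILES; fill each atom to its normal valence:
  6 × C: 1 H each → 6
  2 × C: no H
  1 × Cl: no H
  1 × F: no H
  1 × N: 2 H
  1 × O: 1 H
  1 × O: no H
  Total hydrogens = 9.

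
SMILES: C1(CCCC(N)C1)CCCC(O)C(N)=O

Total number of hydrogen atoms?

Hydrogens are implicit in SMILES; fill each atom to its normal valence:
  7 × C: 2 H each → 14
  3 × C: 1 H each → 3
  2 × N: 2 H each → 4
  1 × C: no H
  1 × O: 1 H
  1 × O: no H
  Total hydrogens = 22.

22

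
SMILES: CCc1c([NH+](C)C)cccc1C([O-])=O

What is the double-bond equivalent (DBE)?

5

Molecular formula from the SMILES: C11H15NO2.
DoU = (2C + 2 + N − H − X)/2 = (2·11 + 2 + 1 − 15 − 0)/2 = 10/2 = 5.
(Structurally: 1 ring(s) + 4 π bond(s) = 5.)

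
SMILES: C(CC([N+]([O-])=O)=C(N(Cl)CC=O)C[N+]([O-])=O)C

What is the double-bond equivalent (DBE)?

Molecular formula from the SMILES: C8H12ClN3O5.
DoU = (2C + 2 + N − H − X)/2 = (2·8 + 2 + 3 − 12 − 1)/2 = 8/2 = 4.
(Structurally: 0 ring(s) + 4 π bond(s) = 4.)

4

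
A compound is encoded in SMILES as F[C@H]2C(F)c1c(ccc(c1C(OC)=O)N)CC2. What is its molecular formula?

Heavy atoms from the SMILES: 12 C, 2 F, 1 N, 2 O.
Implicit hydrogens by atom environment:
  4 × C (aromatic): no H
  2 × C: 2 H each → 4
  2 × C (aromatic): 1 H each → 2
  2 × C: 1 H each → 2
  2 × F: no H
  2 × O: no H
  1 × C: 3 H
  1 × C: no H
  1 × N: 2 H
  Total hydrogens = 13.
Molecular formula: C12H13F2NO2

C12H13F2NO2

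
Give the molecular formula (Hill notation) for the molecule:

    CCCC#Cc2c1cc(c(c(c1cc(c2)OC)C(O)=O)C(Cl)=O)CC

Heavy atoms from the SMILES: 20 C, 1 Cl, 4 O.
Implicit hydrogens by atom environment:
  7 × C (aromatic): no H
  4 × C: no H
  3 × C: 3 H each → 9
  3 × C: 2 H each → 6
  3 × C (aromatic): 1 H each → 3
  3 × O: no H
  1 × Cl: no H
  1 × O: 1 H
  Total hydrogens = 19.
Molecular formula: C20H19ClO4

C20H19ClO4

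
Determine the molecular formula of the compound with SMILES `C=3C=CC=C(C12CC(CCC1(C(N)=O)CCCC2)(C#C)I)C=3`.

Heavy atoms from the SMILES: 19 C, 1 I, 1 N, 1 O.
Implicit hydrogens by atom environment:
  7 × C: 2 H each → 14
  5 × C (aromatic): 1 H each → 5
  5 × C: no H
  1 × C: 1 H
  1 × C (aromatic): no H
  1 × I: no H
  1 × N: 2 H
  1 × O: no H
  Total hydrogens = 22.
Molecular formula: C19H22INO

C19H22INO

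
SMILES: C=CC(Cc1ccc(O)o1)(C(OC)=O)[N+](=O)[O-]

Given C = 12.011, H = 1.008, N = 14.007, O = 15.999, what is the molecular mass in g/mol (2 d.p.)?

Molecular formula: C10H11NO6.
M = 10×12.011 + 11×1.008 + 1×14.007 + 6×15.999 = 241.20 g/mol.

241.20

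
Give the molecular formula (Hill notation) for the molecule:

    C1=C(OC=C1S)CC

Heavy atoms from the SMILES: 6 C, 1 O, 1 S.
Implicit hydrogens by atom environment:
  2 × C (aromatic): 1 H each → 2
  2 × C (aromatic): no H
  1 × C: 3 H
  1 × C: 2 H
  1 × O (aromatic): no H
  1 × S: 1 H
  Total hydrogens = 8.
Molecular formula: C6H8OS

C6H8OS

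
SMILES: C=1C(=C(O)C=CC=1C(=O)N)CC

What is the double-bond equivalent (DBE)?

Molecular formula from the SMILES: C9H11NO2.
DoU = (2C + 2 + N − H − X)/2 = (2·9 + 2 + 1 − 11 − 0)/2 = 10/2 = 5.
(Structurally: 1 ring(s) + 4 π bond(s) = 5.)

5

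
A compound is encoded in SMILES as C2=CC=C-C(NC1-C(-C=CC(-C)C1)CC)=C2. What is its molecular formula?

Heavy atoms from the SMILES: 15 C, 1 N.
Implicit hydrogens by atom environment:
  5 × C: 1 H each → 5
  5 × C (aromatic): 1 H each → 5
  2 × C: 3 H each → 6
  2 × C: 2 H each → 4
  1 × C (aromatic): no H
  1 × N: 1 H
  Total hydrogens = 21.
Molecular formula: C15H21N

C15H21N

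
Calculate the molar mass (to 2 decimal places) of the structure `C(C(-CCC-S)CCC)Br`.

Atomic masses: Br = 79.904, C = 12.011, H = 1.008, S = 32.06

225.19

Molecular formula: C8H17BrS.
M = 1×79.904 + 8×12.011 + 17×1.008 + 1×32.06 = 225.19 g/mol.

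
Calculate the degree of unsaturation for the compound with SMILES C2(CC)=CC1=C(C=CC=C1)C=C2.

Molecular formula from the SMILES: C12H12.
DoU = (2C + 2 + N − H − X)/2 = (2·12 + 2 + 0 − 12 − 0)/2 = 14/2 = 7.
(Structurally: 2 ring(s) + 5 π bond(s) = 7.)

7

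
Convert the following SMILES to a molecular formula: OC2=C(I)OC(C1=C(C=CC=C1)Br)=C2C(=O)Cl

C11H5BrClIO3

Heavy atoms from the SMILES: 1 Br, 11 C, 1 Cl, 1 I, 3 O.
Implicit hydrogens by atom environment:
  6 × C (aromatic): no H
  4 × C (aromatic): 1 H each → 4
  1 × Br: no H
  1 × C: no H
  1 × Cl: no H
  1 × I: no H
  1 × O: 1 H
  1 × O (aromatic): no H
  1 × O: no H
  Total hydrogens = 5.
Molecular formula: C11H5BrClIO3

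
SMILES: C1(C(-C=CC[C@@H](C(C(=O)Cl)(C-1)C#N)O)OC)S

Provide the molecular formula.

Heavy atoms from the SMILES: 11 C, 1 Cl, 1 N, 3 O, 1 S.
Implicit hydrogens by atom environment:
  5 × C: 1 H each → 5
  3 × C: no H
  2 × C: 2 H each → 4
  2 × O: no H
  1 × C: 3 H
  1 × Cl: no H
  1 × N: no H
  1 × O: 1 H
  1 × S: 1 H
  Total hydrogens = 14.
Molecular formula: C11H14ClNO3S

C11H14ClNO3S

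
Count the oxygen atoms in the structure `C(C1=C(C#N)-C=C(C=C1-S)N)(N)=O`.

1

The symbol for oxygen appears 1 time in the SMILES.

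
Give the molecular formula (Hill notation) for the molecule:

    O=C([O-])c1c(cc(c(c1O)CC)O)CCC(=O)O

C12H13O6-

Heavy atoms from the SMILES: 12 C, 6 O.
Implicit hydrogens by atom environment:
  5 × C (aromatic): no H
  3 × C: 2 H each → 6
  3 × O: 1 H each → 3
  2 × C: no H
  2 × O: no H
  1 × C: 3 H
  1 × C (aromatic): 1 H
  1 × O (charge -1): no H
  Total hydrogens = 13.
Net charge -1.
Molecular formula: C12H13O6-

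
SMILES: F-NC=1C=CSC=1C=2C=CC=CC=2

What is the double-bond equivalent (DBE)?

7

Molecular formula from the SMILES: C10H8FNS.
DoU = (2C + 2 + N − H − X)/2 = (2·10 + 2 + 1 − 8 − 1)/2 = 14/2 = 7.
(Structurally: 2 ring(s) + 5 π bond(s) = 7.)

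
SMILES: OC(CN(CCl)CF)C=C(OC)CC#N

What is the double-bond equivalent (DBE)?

Molecular formula from the SMILES: C9H14ClFN2O2.
DoU = (2C + 2 + N − H − X)/2 = (2·9 + 2 + 2 − 14 − 2)/2 = 6/2 = 3.
(Structurally: 0 ring(s) + 3 π bond(s) = 3.)

3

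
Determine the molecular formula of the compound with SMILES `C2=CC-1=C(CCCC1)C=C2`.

C10H12

Heavy atoms from the SMILES: 10 C.
Implicit hydrogens by atom environment:
  4 × C: 2 H each → 8
  4 × C (aromatic): 1 H each → 4
  2 × C (aromatic): no H
  Total hydrogens = 12.
Molecular formula: C10H12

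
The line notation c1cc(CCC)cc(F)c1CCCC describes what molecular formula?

C13H19F

Heavy atoms from the SMILES: 13 C, 1 F.
Implicit hydrogens by atom environment:
  5 × C: 2 H each → 10
  3 × C (aromatic): 1 H each → 3
  3 × C (aromatic): no H
  2 × C: 3 H each → 6
  1 × F: no H
  Total hydrogens = 19.
Molecular formula: C13H19F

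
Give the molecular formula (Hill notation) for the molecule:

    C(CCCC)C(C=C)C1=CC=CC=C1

C14H20

Heavy atoms from the SMILES: 14 C.
Implicit hydrogens by atom environment:
  5 × C: 2 H each → 10
  5 × C (aromatic): 1 H each → 5
  2 × C: 1 H each → 2
  1 × C: 3 H
  1 × C (aromatic): no H
  Total hydrogens = 20.
Molecular formula: C14H20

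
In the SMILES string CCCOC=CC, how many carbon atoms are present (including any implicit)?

6

The symbol for carbon appears 6 times in the SMILES.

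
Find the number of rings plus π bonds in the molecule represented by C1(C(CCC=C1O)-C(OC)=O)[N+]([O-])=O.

4

Molecular formula from the SMILES: C8H11NO5.
DoU = (2C + 2 + N − H − X)/2 = (2·8 + 2 + 1 − 11 − 0)/2 = 8/2 = 4.
(Structurally: 1 ring(s) + 3 π bond(s) = 4.)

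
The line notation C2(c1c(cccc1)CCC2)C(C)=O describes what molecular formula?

C12H14O

Heavy atoms from the SMILES: 12 C, 1 O.
Implicit hydrogens by atom environment:
  4 × C (aromatic): 1 H each → 4
  3 × C: 2 H each → 6
  2 × C (aromatic): no H
  1 × C: 3 H
  1 × C: 1 H
  1 × C: no H
  1 × O: no H
  Total hydrogens = 14.
Molecular formula: C12H14O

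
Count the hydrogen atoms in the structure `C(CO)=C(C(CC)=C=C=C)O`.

12

Hydrogens are implicit in SMILES; fill each atom to its normal valence:
  4 × C: no H
  3 × C: 2 H each → 6
  2 × O: 1 H each → 2
  1 × C: 3 H
  1 × C: 1 H
  Total hydrogens = 12.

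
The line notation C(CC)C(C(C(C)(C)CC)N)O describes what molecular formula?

C10H23NO

Heavy atoms from the SMILES: 10 C, 1 N, 1 O.
Implicit hydrogens by atom environment:
  4 × C: 3 H each → 12
  3 × C: 2 H each → 6
  2 × C: 1 H each → 2
  1 × C: no H
  1 × N: 2 H
  1 × O: 1 H
  Total hydrogens = 23.
Molecular formula: C10H23NO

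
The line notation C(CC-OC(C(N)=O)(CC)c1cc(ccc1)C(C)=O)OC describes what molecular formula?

Heavy atoms from the SMILES: 16 C, 1 N, 4 O.
Implicit hydrogens by atom environment:
  4 × C: 2 H each → 8
  4 × C (aromatic): 1 H each → 4
  4 × O: no H
  3 × C: 3 H each → 9
  3 × C: no H
  2 × C (aromatic): no H
  1 × N: 2 H
  Total hydrogens = 23.
Molecular formula: C16H23NO4

C16H23NO4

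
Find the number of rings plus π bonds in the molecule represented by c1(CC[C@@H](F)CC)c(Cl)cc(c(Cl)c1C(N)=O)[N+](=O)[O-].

Molecular formula from the SMILES: C12H13Cl2FN2O3.
DoU = (2C + 2 + N − H − X)/2 = (2·12 + 2 + 2 − 13 − 3)/2 = 12/2 = 6.
(Structurally: 1 ring(s) + 5 π bond(s) = 6.)

6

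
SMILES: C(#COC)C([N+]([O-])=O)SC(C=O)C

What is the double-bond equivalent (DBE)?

Molecular formula from the SMILES: C7H9NO4S.
DoU = (2C + 2 + N − H − X)/2 = (2·7 + 2 + 1 − 9 − 0)/2 = 8/2 = 4.
(Structurally: 0 ring(s) + 4 π bond(s) = 4.)

4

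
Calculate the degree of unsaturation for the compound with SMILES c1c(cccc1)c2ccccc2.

8

Molecular formula from the SMILES: C12H10.
DoU = (2C + 2 + N − H − X)/2 = (2·12 + 2 + 0 − 10 − 0)/2 = 16/2 = 8.
(Structurally: 2 ring(s) + 6 π bond(s) = 8.)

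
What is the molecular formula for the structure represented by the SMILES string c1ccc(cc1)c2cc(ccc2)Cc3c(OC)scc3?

C18H16OS

Heavy atoms from the SMILES: 18 C, 1 O, 1 S.
Implicit hydrogens by atom environment:
  11 × C (aromatic): 1 H each → 11
  5 × C (aromatic): no H
  1 × C: 3 H
  1 × C: 2 H
  1 × O: no H
  1 × S (aromatic): no H
  Total hydrogens = 16.
Molecular formula: C18H16OS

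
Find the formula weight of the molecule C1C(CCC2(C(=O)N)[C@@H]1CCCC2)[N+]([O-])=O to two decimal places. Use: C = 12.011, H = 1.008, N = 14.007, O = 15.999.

226.28

Molecular formula: C11H18N2O3.
M = 11×12.011 + 18×1.008 + 2×14.007 + 3×15.999 = 226.28 g/mol.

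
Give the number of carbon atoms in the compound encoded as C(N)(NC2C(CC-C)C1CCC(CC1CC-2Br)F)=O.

The symbol for carbon appears 14 times in the SMILES.

14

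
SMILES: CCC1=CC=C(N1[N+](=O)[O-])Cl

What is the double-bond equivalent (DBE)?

4

Molecular formula from the SMILES: C6H7ClN2O2.
DoU = (2C + 2 + N − H − X)/2 = (2·6 + 2 + 2 − 7 − 1)/2 = 8/2 = 4.
(Structurally: 1 ring(s) + 3 π bond(s) = 4.)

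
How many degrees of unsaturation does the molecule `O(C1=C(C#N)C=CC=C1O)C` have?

6

Molecular formula from the SMILES: C8H7NO2.
DoU = (2C + 2 + N − H − X)/2 = (2·8 + 2 + 1 − 7 − 0)/2 = 12/2 = 6.
(Structurally: 1 ring(s) + 5 π bond(s) = 6.)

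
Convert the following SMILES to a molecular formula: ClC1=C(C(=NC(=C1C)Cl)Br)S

Heavy atoms from the SMILES: 1 Br, 6 C, 2 Cl, 1 N, 1 S.
Implicit hydrogens by atom environment:
  5 × C (aromatic): no H
  2 × Cl: no H
  1 × Br: no H
  1 × C: 3 H
  1 × N (aromatic): no H
  1 × S: 1 H
  Total hydrogens = 4.
Molecular formula: C6H4BrCl2NS

C6H4BrCl2NS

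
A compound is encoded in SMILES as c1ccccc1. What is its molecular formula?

Heavy atoms from the SMILES: 6 C.
Implicit hydrogens by atom environment:
  6 × C (aromatic): 1 H each → 6
  Total hydrogens = 6.
Molecular formula: C6H6

C6H6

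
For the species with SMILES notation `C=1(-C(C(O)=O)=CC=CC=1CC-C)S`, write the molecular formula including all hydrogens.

C10H12O2S

Heavy atoms from the SMILES: 10 C, 2 O, 1 S.
Implicit hydrogens by atom environment:
  3 × C (aromatic): 1 H each → 3
  3 × C (aromatic): no H
  2 × C: 2 H each → 4
  1 × C: 3 H
  1 × C: no H
  1 × O: 1 H
  1 × O: no H
  1 × S: 1 H
  Total hydrogens = 12.
Molecular formula: C10H12O2S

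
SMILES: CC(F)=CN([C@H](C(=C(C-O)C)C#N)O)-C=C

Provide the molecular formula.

C11H15FN2O2

Heavy atoms from the SMILES: 11 C, 1 F, 2 N, 2 O.
Implicit hydrogens by atom environment:
  4 × C: no H
  3 × C: 1 H each → 3
  2 × C: 3 H each → 6
  2 × C: 2 H each → 4
  2 × N: no H
  2 × O: 1 H each → 2
  1 × F: no H
  Total hydrogens = 15.
Molecular formula: C11H15FN2O2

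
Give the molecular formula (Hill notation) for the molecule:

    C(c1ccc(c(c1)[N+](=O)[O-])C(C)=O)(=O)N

Heavy atoms from the SMILES: 9 C, 2 N, 4 O.
Implicit hydrogens by atom environment:
  3 × C (aromatic): 1 H each → 3
  3 × C (aromatic): no H
  3 × O: no H
  2 × C: no H
  1 × C: 3 H
  1 × N: 2 H
  1 × N (charge +1): no H
  1 × O (charge -1): no H
  Total hydrogens = 8.
Molecular formula: C9H8N2O4

C9H8N2O4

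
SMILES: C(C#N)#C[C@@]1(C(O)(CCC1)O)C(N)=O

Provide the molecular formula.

Heavy atoms from the SMILES: 9 C, 2 N, 3 O.
Implicit hydrogens by atom environment:
  6 × C: no H
  3 × C: 2 H each → 6
  2 × O: 1 H each → 2
  1 × N: 2 H
  1 × N: no H
  1 × O: no H
  Total hydrogens = 10.
Molecular formula: C9H10N2O3

C9H10N2O3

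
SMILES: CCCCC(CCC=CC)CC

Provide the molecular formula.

Heavy atoms from the SMILES: 12 C.
Implicit hydrogens by atom environment:
  6 × C: 2 H each → 12
  3 × C: 3 H each → 9
  3 × C: 1 H each → 3
  Total hydrogens = 24.
Molecular formula: C12H24

C12H24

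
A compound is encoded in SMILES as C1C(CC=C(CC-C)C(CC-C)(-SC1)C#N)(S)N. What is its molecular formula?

C14H24N2S2

Heavy atoms from the SMILES: 14 C, 2 N, 2 S.
Implicit hydrogens by atom environment:
  7 × C: 2 H each → 14
  4 × C: no H
  2 × C: 3 H each → 6
  1 × C: 1 H
  1 × N: 2 H
  1 × N: no H
  1 × S: 1 H
  1 × S: no H
  Total hydrogens = 24.
Molecular formula: C14H24N2S2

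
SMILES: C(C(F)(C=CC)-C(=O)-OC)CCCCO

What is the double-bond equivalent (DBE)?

Molecular formula from the SMILES: C11H19FO3.
DoU = (2C + 2 + N − H − X)/2 = (2·11 + 2 + 0 − 19 − 1)/2 = 4/2 = 2.
(Structurally: 0 ring(s) + 2 π bond(s) = 2.)

2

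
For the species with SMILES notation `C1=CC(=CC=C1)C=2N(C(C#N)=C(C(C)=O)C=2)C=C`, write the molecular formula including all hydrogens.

Heavy atoms from the SMILES: 15 C, 2 N, 1 O.
Implicit hydrogens by atom environment:
  6 × C (aromatic): 1 H each → 6
  4 × C (aromatic): no H
  2 × C: no H
  1 × C: 3 H
  1 × C: 2 H
  1 × C: 1 H
  1 × N (aromatic): no H
  1 × N: no H
  1 × O: no H
  Total hydrogens = 12.
Molecular formula: C15H12N2O

C15H12N2O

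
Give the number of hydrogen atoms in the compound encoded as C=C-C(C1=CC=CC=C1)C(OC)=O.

12

Hydrogens are implicit in SMILES; fill each atom to its normal valence:
  5 × C (aromatic): 1 H each → 5
  2 × C: 1 H each → 2
  2 × O: no H
  1 × C: 3 H
  1 × C: 2 H
  1 × C (aromatic): no H
  1 × C: no H
  Total hydrogens = 12.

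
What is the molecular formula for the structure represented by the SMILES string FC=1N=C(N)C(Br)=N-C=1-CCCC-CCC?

C11H17BrFN3

Heavy atoms from the SMILES: 1 Br, 11 C, 1 F, 3 N.
Implicit hydrogens by atom environment:
  6 × C: 2 H each → 12
  4 × C (aromatic): no H
  2 × N (aromatic): no H
  1 × Br: no H
  1 × C: 3 H
  1 × F: no H
  1 × N: 2 H
  Total hydrogens = 17.
Molecular formula: C11H17BrFN3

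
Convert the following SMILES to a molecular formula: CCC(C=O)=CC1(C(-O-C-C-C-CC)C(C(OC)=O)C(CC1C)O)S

Heavy atoms from the SMILES: 19 C, 5 O, 1 S.
Implicit hydrogens by atom environment:
  6 × C: 2 H each → 12
  6 × C: 1 H each → 6
  4 × C: 3 H each → 12
  4 × O: no H
  3 × C: no H
  1 × O: 1 H
  1 × S: 1 H
  Total hydrogens = 32.
Molecular formula: C19H32O5S

C19H32O5S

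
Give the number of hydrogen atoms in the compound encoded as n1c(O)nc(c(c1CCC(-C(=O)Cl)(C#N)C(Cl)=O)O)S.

7

Hydrogens are implicit in SMILES; fill each atom to its normal valence:
  4 × C (aromatic): no H
  4 × C: no H
  2 × C: 2 H each → 4
  2 × Cl: no H
  2 × N (aromatic): no H
  2 × O: 1 H each → 2
  2 × O: no H
  1 × N: no H
  1 × S: 1 H
  Total hydrogens = 7.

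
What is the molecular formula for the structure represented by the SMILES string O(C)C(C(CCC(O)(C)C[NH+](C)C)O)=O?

C10H22NO4+

Heavy atoms from the SMILES: 10 C, 1 N, 4 O.
Implicit hydrogens by atom environment:
  4 × C: 3 H each → 12
  3 × C: 2 H each → 6
  2 × C: no H
  2 × O: 1 H each → 2
  2 × O: no H
  1 × C: 1 H
  1 × N (charge +1): 1 H
  Total hydrogens = 22.
Net charge +1.
Molecular formula: C10H22NO4+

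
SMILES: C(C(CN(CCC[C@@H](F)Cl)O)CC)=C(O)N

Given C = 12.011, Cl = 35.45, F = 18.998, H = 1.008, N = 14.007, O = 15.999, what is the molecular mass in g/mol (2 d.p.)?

254.73

Molecular formula: C10H20ClFN2O2.
M = 10×12.011 + 1×35.45 + 1×18.998 + 20×1.008 + 2×14.007 + 2×15.999 = 254.73 g/mol.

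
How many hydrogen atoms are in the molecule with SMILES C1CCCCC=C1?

12

Hydrogens are implicit in SMILES; fill each atom to its normal valence:
  5 × C: 2 H each → 10
  2 × C: 1 H each → 2
  Total hydrogens = 12.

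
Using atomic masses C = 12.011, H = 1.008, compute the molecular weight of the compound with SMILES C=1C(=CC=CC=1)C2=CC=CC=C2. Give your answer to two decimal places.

154.21

Molecular formula: C12H10.
M = 12×12.011 + 10×1.008 = 154.21 g/mol.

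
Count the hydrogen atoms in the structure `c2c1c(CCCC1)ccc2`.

Hydrogens are implicit in SMILES; fill each atom to its normal valence:
  4 × C: 2 H each → 8
  4 × C (aromatic): 1 H each → 4
  2 × C (aromatic): no H
  Total hydrogens = 12.

12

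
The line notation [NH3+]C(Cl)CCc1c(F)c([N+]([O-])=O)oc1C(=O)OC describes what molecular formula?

C9H11ClFN2O5+

Heavy atoms from the SMILES: 9 C, 1 Cl, 1 F, 2 N, 5 O.
Implicit hydrogens by atom environment:
  4 × C (aromatic): no H
  3 × O: no H
  2 × C: 2 H each → 4
  1 × C: 3 H
  1 × C: 1 H
  1 × C: no H
  1 × Cl: no H
  1 × F: no H
  1 × N (charge +1): 3 H
  1 × N (charge +1): no H
  1 × O (aromatic): no H
  1 × O (charge -1): no H
  Total hydrogens = 11.
Net charge +1.
Molecular formula: C9H11ClFN2O5+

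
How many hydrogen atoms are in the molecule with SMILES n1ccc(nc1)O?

4

Hydrogens are implicit in SMILES; fill each atom to its normal valence:
  3 × C (aromatic): 1 H each → 3
  2 × N (aromatic): no H
  1 × C (aromatic): no H
  1 × O: 1 H
  Total hydrogens = 4.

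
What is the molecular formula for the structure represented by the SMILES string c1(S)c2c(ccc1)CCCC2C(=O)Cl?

Heavy atoms from the SMILES: 11 C, 1 Cl, 1 O, 1 S.
Implicit hydrogens by atom environment:
  3 × C: 2 H each → 6
  3 × C (aromatic): 1 H each → 3
  3 × C (aromatic): no H
  1 × C: 1 H
  1 × C: no H
  1 × Cl: no H
  1 × O: no H
  1 × S: 1 H
  Total hydrogens = 11.
Molecular formula: C11H11ClOS

C11H11ClOS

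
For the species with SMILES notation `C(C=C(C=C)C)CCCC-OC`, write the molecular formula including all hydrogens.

C11H20O

Heavy atoms from the SMILES: 11 C, 1 O.
Implicit hydrogens by atom environment:
  6 × C: 2 H each → 12
  2 × C: 3 H each → 6
  2 × C: 1 H each → 2
  1 × C: no H
  1 × O: no H
  Total hydrogens = 20.
Molecular formula: C11H20O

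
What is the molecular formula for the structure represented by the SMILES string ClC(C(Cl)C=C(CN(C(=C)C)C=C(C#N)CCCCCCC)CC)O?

C20H32Cl2N2O

Heavy atoms from the SMILES: 20 C, 2 Cl, 2 N, 1 O.
Implicit hydrogens by atom environment:
  9 × C: 2 H each → 18
  4 × C: 1 H each → 4
  4 × C: no H
  3 × C: 3 H each → 9
  2 × Cl: no H
  2 × N: no H
  1 × O: 1 H
  Total hydrogens = 32.
Molecular formula: C20H32Cl2N2O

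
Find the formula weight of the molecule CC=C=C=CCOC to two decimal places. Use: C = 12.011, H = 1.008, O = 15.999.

110.16

Molecular formula: C7H10O.
M = 7×12.011 + 10×1.008 + 1×15.999 = 110.16 g/mol.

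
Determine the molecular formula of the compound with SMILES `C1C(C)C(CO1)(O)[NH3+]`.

Heavy atoms from the SMILES: 5 C, 1 N, 2 O.
Implicit hydrogens by atom environment:
  2 × C: 2 H each → 4
  1 × C: 3 H
  1 × C: 1 H
  1 × C: no H
  1 × N (charge +1): 3 H
  1 × O: 1 H
  1 × O: no H
  Total hydrogens = 12.
Net charge +1.
Molecular formula: C5H12NO2+

C5H12NO2+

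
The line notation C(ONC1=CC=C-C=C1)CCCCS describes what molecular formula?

C11H17NOS

Heavy atoms from the SMILES: 11 C, 1 N, 1 O, 1 S.
Implicit hydrogens by atom environment:
  5 × C: 2 H each → 10
  5 × C (aromatic): 1 H each → 5
  1 × C (aromatic): no H
  1 × N: 1 H
  1 × O: no H
  1 × S: 1 H
  Total hydrogens = 17.
Molecular formula: C11H17NOS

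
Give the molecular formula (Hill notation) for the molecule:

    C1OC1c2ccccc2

Heavy atoms from the SMILES: 8 C, 1 O.
Implicit hydrogens by atom environment:
  5 × C (aromatic): 1 H each → 5
  1 × C: 2 H
  1 × C: 1 H
  1 × C (aromatic): no H
  1 × O: no H
  Total hydrogens = 8.
Molecular formula: C8H8O

C8H8O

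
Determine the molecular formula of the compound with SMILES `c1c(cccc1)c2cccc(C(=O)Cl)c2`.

Heavy atoms from the SMILES: 13 C, 1 Cl, 1 O.
Implicit hydrogens by atom environment:
  9 × C (aromatic): 1 H each → 9
  3 × C (aromatic): no H
  1 × C: no H
  1 × Cl: no H
  1 × O: no H
  Total hydrogens = 9.
Molecular formula: C13H9ClO

C13H9ClO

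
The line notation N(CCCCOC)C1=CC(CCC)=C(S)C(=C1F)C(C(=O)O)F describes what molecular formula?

Heavy atoms from the SMILES: 16 C, 2 F, 1 N, 3 O, 1 S.
Implicit hydrogens by atom environment:
  6 × C: 2 H each → 12
  5 × C (aromatic): no H
  2 × C: 3 H each → 6
  2 × F: no H
  2 × O: no H
  1 × C (aromatic): 1 H
  1 × C: 1 H
  1 × C: no H
  1 × N: 1 H
  1 × O: 1 H
  1 × S: 1 H
  Total hydrogens = 23.
Molecular formula: C16H23F2NO3S

C16H23F2NO3S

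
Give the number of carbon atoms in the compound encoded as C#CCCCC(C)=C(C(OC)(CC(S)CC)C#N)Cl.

15

The symbol for carbon appears 15 times in the SMILES. (Cl is a single chlorine, not C + l.)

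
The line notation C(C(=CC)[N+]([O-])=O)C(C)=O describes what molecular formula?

C6H9NO3

Heavy atoms from the SMILES: 6 C, 1 N, 3 O.
Implicit hydrogens by atom environment:
  2 × C: 3 H each → 6
  2 × C: no H
  2 × O: no H
  1 × C: 2 H
  1 × C: 1 H
  1 × N (charge +1): no H
  1 × O (charge -1): no H
  Total hydrogens = 9.
Molecular formula: C6H9NO3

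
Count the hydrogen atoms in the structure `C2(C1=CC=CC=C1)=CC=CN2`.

9

Hydrogens are implicit in SMILES; fill each atom to its normal valence:
  8 × C (aromatic): 1 H each → 8
  2 × C (aromatic): no H
  1 × N (aromatic): 1 H
  Total hydrogens = 9.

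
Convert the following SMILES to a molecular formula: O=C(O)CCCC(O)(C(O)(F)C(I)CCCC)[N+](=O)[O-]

C11H19FINO6

Heavy atoms from the SMILES: 11 C, 1 F, 1 I, 1 N, 6 O.
Implicit hydrogens by atom environment:
  6 × C: 2 H each → 12
  3 × C: no H
  3 × O: 1 H each → 3
  2 × O: no H
  1 × C: 3 H
  1 × C: 1 H
  1 × F: no H
  1 × I: no H
  1 × N (charge +1): no H
  1 × O (charge -1): no H
  Total hydrogens = 19.
Molecular formula: C11H19FINO6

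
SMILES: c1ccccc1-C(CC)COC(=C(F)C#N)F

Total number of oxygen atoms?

1

The symbol for oxygen appears 1 time in the SMILES.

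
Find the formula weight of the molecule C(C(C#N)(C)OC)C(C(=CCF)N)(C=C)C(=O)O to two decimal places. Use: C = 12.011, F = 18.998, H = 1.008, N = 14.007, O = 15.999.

Molecular formula: C12H17FN2O3.
M = 12×12.011 + 1×18.998 + 17×1.008 + 2×14.007 + 3×15.999 = 256.28 g/mol.

256.28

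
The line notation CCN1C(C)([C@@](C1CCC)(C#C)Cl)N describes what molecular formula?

C11H19ClN2

Heavy atoms from the SMILES: 11 C, 1 Cl, 2 N.
Implicit hydrogens by atom environment:
  3 × C: 3 H each → 9
  3 × C: 2 H each → 6
  3 × C: no H
  2 × C: 1 H each → 2
  1 × Cl: no H
  1 × N: 2 H
  1 × N: no H
  Total hydrogens = 19.
Molecular formula: C11H19ClN2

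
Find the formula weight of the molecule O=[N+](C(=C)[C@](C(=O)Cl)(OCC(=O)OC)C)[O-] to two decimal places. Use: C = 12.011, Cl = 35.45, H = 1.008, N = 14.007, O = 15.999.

251.62

Molecular formula: C8H10ClNO6.
M = 8×12.011 + 1×35.45 + 10×1.008 + 1×14.007 + 6×15.999 = 251.62 g/mol.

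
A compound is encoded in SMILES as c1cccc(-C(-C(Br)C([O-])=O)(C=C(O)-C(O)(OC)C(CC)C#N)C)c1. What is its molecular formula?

Heavy atoms from the SMILES: 1 Br, 18 C, 1 N, 5 O.
Implicit hydrogens by atom environment:
  5 × C (aromatic): 1 H each → 5
  5 × C: no H
  3 × C: 3 H each → 9
  3 × C: 1 H each → 3
  2 × O: 1 H each → 2
  2 × O: no H
  1 × Br: no H
  1 × C: 2 H
  1 × C (aromatic): no H
  1 × N: no H
  1 × O (charge -1): no H
  Total hydrogens = 21.
Net charge -1.
Molecular formula: C18H21BrNO5-

C18H21BrNO5-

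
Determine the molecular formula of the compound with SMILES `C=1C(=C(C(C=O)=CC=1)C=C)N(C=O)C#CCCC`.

Heavy atoms from the SMILES: 15 C, 1 N, 2 O.
Implicit hydrogens by atom environment:
  3 × C: 2 H each → 6
  3 × C (aromatic): 1 H each → 3
  3 × C: 1 H each → 3
  3 × C (aromatic): no H
  2 × C: no H
  2 × O: no H
  1 × C: 3 H
  1 × N: no H
  Total hydrogens = 15.
Molecular formula: C15H15NO2

C15H15NO2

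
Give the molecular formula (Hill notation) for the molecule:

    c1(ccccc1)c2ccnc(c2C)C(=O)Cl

C13H10ClNO

Heavy atoms from the SMILES: 13 C, 1 Cl, 1 N, 1 O.
Implicit hydrogens by atom environment:
  7 × C (aromatic): 1 H each → 7
  4 × C (aromatic): no H
  1 × C: 3 H
  1 × C: no H
  1 × Cl: no H
  1 × N (aromatic): no H
  1 × O: no H
  Total hydrogens = 10.
Molecular formula: C13H10ClNO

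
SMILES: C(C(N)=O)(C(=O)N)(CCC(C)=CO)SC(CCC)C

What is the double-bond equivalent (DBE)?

3

Molecular formula from the SMILES: C13H24N2O3S.
DoU = (2C + 2 + N − H − X)/2 = (2·13 + 2 + 2 − 24 − 0)/2 = 6/2 = 3.
(Structurally: 0 ring(s) + 3 π bond(s) = 3.)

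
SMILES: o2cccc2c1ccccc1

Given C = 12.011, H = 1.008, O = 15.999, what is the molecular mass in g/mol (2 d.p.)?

144.17

Molecular formula: C10H8O.
M = 10×12.011 + 8×1.008 + 1×15.999 = 144.17 g/mol.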